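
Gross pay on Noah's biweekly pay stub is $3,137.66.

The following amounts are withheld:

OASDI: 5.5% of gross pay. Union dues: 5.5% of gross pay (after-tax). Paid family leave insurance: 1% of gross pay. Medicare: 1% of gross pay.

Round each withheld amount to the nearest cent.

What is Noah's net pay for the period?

OASDI: $3,137.66 × 0.055 = $172.57
Paid family leave insurance: $3,137.66 × 0.01 = $31.38
Medicare: $3,137.66 × 0.01 = $31.38
Union dues: $3,137.66 × 0.055 = $172.57
Total deductions = $172.57 + $31.38 + $31.38 + $172.57 = $407.90
Net pay = $3,137.66 − $407.90 = $2,729.76

$2,729.76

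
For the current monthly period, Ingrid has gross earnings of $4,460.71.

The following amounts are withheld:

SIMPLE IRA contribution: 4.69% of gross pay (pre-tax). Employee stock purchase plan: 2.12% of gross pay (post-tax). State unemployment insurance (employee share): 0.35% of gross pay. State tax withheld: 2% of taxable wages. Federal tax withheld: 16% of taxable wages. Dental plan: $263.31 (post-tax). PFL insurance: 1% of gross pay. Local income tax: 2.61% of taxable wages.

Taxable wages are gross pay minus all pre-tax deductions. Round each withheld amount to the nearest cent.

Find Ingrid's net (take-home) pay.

$2,957.17

SIMPLE IRA contribution: $4,460.71 × 0.0469 = $209.21
Taxable wages = $4,460.71 − $209.21 = $4,251.50
Local income tax: $4,251.50 × 0.0261 = $110.96
State tax withheld: $4,251.50 × 0.02 = $85.03
Federal tax withheld: $4,251.50 × 0.16 = $680.24
PFL insurance: $4,460.71 × 0.01 = $44.61
State unemployment insurance (employee share): $4,460.71 × 0.0035 = $15.61
Employee stock purchase plan: $4,460.71 × 0.0212 = $94.57
Dental plan: $263.31
Total deductions = $209.21 + $110.96 + $85.03 + $680.24 + $44.61 + $15.61 + $94.57 + $263.31 = $1,503.54
Net pay = $4,460.71 − $1,503.54 = $2,957.17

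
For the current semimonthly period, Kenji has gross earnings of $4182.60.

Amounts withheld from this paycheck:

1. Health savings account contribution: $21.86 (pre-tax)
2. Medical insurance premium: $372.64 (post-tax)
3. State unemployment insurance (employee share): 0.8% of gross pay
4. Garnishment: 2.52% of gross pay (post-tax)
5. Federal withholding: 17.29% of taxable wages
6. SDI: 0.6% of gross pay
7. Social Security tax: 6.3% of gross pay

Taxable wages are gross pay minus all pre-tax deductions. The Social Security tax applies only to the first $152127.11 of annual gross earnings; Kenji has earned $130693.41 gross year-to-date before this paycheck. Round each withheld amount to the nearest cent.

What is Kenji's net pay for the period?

$2641.25

Health savings account contribution: $21.86
Taxable wages = $4182.60 − $21.86 = $4160.74
Federal withholding: $4160.74 × 0.1729 = $719.39
State unemployment insurance (employee share): $4182.60 × 0.008 = $33.46
Social Security tax: cap not yet reached, full $4182.60 is subject → $4182.60 × 0.063 = $263.50
SDI: $4182.60 × 0.006 = $25.10
Garnishment: $4182.60 × 0.0252 = $105.40
Medical insurance premium: $372.64
Total deductions = $21.86 + $719.39 + $33.46 + $263.50 + $25.10 + $105.40 + $372.64 = $1541.35
Net pay = $4182.60 − $1541.35 = $2641.25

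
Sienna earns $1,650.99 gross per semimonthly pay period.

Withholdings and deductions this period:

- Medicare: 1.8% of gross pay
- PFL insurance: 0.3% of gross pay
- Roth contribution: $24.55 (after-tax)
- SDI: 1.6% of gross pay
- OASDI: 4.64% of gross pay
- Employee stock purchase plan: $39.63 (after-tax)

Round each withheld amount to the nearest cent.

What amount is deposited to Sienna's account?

$1,449.11

OASDI: $1,650.99 × 0.0464 = $76.61
SDI: $1,650.99 × 0.016 = $26.42
PFL insurance: $1,650.99 × 0.003 = $4.95
Medicare: $1,650.99 × 0.018 = $29.72
Employee stock purchase plan: $39.63
Roth contribution: $24.55
Total deductions = $76.61 + $26.42 + $4.95 + $29.72 + $39.63 + $24.55 = $201.88
Net pay = $1,650.99 − $201.88 = $1,449.11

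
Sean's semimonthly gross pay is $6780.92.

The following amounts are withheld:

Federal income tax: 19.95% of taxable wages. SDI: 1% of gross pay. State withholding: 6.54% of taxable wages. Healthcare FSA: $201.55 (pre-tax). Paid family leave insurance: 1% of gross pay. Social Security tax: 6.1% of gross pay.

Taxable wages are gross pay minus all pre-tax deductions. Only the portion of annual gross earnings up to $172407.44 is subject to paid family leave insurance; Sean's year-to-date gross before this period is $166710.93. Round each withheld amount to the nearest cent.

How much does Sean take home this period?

Healthcare FSA: $201.55
Taxable wages = $6780.92 − $201.55 = $6579.37
Federal income tax: $6579.37 × 0.1995 = $1312.58
State withholding: $6579.37 × 0.0654 = $430.29
Social Security tax: $6780.92 × 0.061 = $413.64
Paid family leave insurance: only $172407.44 − $166710.93 = $5696.51 of this check is subject → $5696.51 × 0.01 = $56.97
SDI: $6780.92 × 0.01 = $67.81
Total deductions = $201.55 + $1312.58 + $430.29 + $413.64 + $56.97 + $67.81 = $2482.84
Net pay = $6780.92 − $2482.84 = $4298.08

$4298.08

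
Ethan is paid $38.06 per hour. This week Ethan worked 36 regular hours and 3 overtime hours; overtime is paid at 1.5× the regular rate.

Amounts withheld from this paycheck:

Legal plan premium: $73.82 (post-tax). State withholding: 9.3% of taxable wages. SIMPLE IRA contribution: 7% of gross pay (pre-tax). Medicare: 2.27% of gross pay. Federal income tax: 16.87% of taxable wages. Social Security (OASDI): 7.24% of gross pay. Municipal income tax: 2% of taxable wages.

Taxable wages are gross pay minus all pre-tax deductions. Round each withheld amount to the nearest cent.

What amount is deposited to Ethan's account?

Regular pay: 36 × $38.06 = $1,370.16
Overtime pay: 3 × $38.06 × 1.5 = $171.27
Gross pay = $1,370.16 + $171.27 = $1,541.43
SIMPLE IRA contribution: $1,541.43 × 0.07 = $107.90
Taxable wages = $1,541.43 − $107.90 = $1,433.53
Municipal income tax: $1,433.53 × 0.02 = $28.67
Federal income tax: $1,433.53 × 0.1687 = $241.84
State withholding: $1,433.53 × 0.093 = $133.32
Social Security (OASDI): $1,541.43 × 0.0724 = $111.60
Medicare: $1,541.43 × 0.0227 = $34.99
Legal plan premium: $73.82
Total deductions = $107.90 + $28.67 + $241.84 + $133.32 + $111.60 + $34.99 + $73.82 = $732.14
Net pay = $1,541.43 − $732.14 = $809.29

$809.29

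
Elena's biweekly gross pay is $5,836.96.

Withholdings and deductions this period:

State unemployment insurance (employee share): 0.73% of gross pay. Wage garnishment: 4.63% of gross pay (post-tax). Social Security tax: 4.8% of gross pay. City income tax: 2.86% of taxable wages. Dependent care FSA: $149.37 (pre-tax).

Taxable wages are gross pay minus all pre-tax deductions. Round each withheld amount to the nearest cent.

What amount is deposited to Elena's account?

$4,931.89

Dependent care FSA: $149.37
Taxable wages = $5,836.96 − $149.37 = $5,687.59
City income tax: $5,687.59 × 0.0286 = $162.67
Social Security tax: $5,836.96 × 0.048 = $280.17
State unemployment insurance (employee share): $5,836.96 × 0.0073 = $42.61
Wage garnishment: $5,836.96 × 0.0463 = $270.25
Total deductions = $149.37 + $162.67 + $280.17 + $42.61 + $270.25 = $905.07
Net pay = $5,836.96 − $905.07 = $4,931.89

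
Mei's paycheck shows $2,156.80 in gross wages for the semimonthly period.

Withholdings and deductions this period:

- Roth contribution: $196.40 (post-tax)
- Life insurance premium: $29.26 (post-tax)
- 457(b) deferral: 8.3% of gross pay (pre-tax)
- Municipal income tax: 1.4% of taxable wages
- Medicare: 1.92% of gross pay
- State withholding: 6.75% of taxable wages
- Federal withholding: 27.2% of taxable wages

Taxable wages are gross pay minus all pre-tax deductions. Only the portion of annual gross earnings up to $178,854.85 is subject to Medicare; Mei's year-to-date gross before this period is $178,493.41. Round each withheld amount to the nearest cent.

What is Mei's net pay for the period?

$1,046.04

457(b) deferral: $2,156.80 × 0.083 = $179.01
Taxable wages = $2,156.80 − $179.01 = $1,977.79
State withholding: $1,977.79 × 0.0675 = $133.50
Municipal income tax: $1,977.79 × 0.014 = $27.69
Federal withholding: $1,977.79 × 0.272 = $537.96
Medicare: only $178,854.85 − $178,493.41 = $361.44 of this check is subject → $361.44 × 0.0192 = $6.94
Life insurance premium: $29.26
Roth contribution: $196.40
Total deductions = $179.01 + $133.50 + $27.69 + $537.96 + $6.94 + $29.26 + $196.40 = $1,110.76
Net pay = $2,156.80 − $1,110.76 = $1,046.04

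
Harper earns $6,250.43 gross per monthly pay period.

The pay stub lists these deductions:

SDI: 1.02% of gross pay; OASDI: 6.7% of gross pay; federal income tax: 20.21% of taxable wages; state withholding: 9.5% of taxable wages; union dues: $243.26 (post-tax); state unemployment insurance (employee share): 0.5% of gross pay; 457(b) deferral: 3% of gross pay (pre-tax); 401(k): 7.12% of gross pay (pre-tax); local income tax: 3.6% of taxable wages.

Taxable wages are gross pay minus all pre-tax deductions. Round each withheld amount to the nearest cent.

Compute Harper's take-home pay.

$2,989.53

401(k): $6,250.43 × 0.0712 = $445.03
457(b) deferral: $6,250.43 × 0.03 = $187.51
Pre-tax total = $445.03 + $187.51 = $632.54
Taxable wages = $6,250.43 − $632.54 = $5,617.89
State withholding: $5,617.89 × 0.095 = $533.70
Local income tax: $5,617.89 × 0.036 = $202.24
Federal income tax: $5,617.89 × 0.2021 = $1,135.38
SDI: $6,250.43 × 0.0102 = $63.75
OASDI: $6,250.43 × 0.067 = $418.78
State unemployment insurance (employee share): $6,250.43 × 0.005 = $31.25
Union dues: $243.26
Total deductions = $445.03 + $187.51 + $533.70 + $202.24 + $1,135.38 + $63.75 + $418.78 + $31.25 + $243.26 = $3,260.90
Net pay = $6,250.43 − $3,260.90 = $2,989.53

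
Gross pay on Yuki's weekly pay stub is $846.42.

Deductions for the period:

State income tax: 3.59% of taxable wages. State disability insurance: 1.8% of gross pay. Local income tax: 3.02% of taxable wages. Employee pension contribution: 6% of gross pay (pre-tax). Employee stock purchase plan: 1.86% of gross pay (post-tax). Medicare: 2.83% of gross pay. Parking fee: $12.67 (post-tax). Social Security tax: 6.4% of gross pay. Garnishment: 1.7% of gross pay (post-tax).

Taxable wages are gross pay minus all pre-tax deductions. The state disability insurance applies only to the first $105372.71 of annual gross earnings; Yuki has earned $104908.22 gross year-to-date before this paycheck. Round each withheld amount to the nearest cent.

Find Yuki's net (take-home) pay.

Employee pension contribution: $846.42 × 0.06 = $50.79
Taxable wages = $846.42 − $50.79 = $795.63
Local income tax: $795.63 × 0.0302 = $24.03
State income tax: $795.63 × 0.0359 = $28.56
Medicare: $846.42 × 0.0283 = $23.95
State disability insurance: only $105372.71 − $104908.22 = $464.49 of this check is subject → $464.49 × 0.018 = $8.36
Social Security tax: $846.42 × 0.064 = $54.17
Employee stock purchase plan: $846.42 × 0.0186 = $15.74
Garnishment: $846.42 × 0.017 = $14.39
Parking fee: $12.67
Total deductions = $50.79 + $24.03 + $28.56 + $23.95 + $8.36 + $54.17 + $15.74 + $14.39 + $12.67 = $232.66
Net pay = $846.42 − $232.66 = $613.76

$613.76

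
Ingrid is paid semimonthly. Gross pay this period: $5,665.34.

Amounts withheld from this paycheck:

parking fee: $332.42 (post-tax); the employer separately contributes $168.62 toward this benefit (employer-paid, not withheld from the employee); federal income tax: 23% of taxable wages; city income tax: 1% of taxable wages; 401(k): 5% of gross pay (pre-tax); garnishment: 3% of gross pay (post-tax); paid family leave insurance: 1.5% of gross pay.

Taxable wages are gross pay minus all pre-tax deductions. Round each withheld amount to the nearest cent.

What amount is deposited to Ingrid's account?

$3,503.01

401(k): $5,665.34 × 0.05 = $283.27
Taxable wages = $5,665.34 − $283.27 = $5,382.07
Federal income tax: $5,382.07 × 0.23 = $1,237.88
City income tax: $5,382.07 × 0.01 = $53.82
Paid family leave insurance: $5,665.34 × 0.015 = $84.98
Garnishment: $5,665.34 × 0.03 = $169.96
Parking fee: $332.42
(Employer's $168.62 toward parking fee is not withheld from the employee.)
Total deductions = $283.27 + $1,237.88 + $53.82 + $84.98 + $169.96 + $332.42 = $2,162.33
Net pay = $5,665.34 − $2,162.33 = $3,503.01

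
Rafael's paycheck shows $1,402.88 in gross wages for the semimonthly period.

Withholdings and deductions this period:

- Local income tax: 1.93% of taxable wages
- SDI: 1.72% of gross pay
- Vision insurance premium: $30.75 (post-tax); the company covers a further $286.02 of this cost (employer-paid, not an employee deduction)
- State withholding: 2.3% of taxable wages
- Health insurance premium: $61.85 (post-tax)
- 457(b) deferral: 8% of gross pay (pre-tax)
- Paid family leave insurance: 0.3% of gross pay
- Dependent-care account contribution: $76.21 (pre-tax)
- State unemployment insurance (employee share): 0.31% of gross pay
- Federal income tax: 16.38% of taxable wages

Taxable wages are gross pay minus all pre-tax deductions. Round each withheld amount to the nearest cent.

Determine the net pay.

Dependent-care account contribution: $76.21
457(b) deferral: $1,402.88 × 0.08 = $112.23
Pre-tax total = $76.21 + $112.23 = $188.44
Taxable wages = $1,402.88 − $188.44 = $1,214.44
Federal income tax: $1,214.44 × 0.1638 = $198.93
Local income tax: $1,214.44 × 0.0193 = $23.44
State withholding: $1,214.44 × 0.023 = $27.93
State unemployment insurance (employee share): $1,402.88 × 0.0031 = $4.35
SDI: $1,402.88 × 0.0172 = $24.13
Paid family leave insurance: $1,402.88 × 0.003 = $4.21
Health insurance premium: $61.85
Vision insurance premium: $30.75
(Employer's $286.02 toward vision insurance premium is not withheld from the employee.)
Total deductions = $76.21 + $112.23 + $198.93 + $23.44 + $27.93 + $4.35 + $24.13 + $4.21 + $61.85 + $30.75 = $564.03
Net pay = $1,402.88 − $564.03 = $838.85

$838.85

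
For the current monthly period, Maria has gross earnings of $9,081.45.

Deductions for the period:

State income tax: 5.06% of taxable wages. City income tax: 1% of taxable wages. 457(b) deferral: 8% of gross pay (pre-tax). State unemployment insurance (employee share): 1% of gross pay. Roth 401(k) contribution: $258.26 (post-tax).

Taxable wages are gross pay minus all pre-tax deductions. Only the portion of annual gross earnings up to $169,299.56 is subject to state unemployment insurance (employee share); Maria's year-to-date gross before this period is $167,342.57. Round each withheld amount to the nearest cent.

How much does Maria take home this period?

457(b) deferral: $9,081.45 × 0.08 = $726.52
Taxable wages = $9,081.45 − $726.52 = $8,354.93
City income tax: $8,354.93 × 0.01 = $83.55
State income tax: $8,354.93 × 0.0506 = $422.76
State unemployment insurance (employee share): only $169,299.56 − $167,342.57 = $1,956.99 of this check is subject → $1,956.99 × 0.01 = $19.57
Roth 401(k) contribution: $258.26
Total deductions = $726.52 + $83.55 + $422.76 + $19.57 + $258.26 = $1,510.66
Net pay = $9,081.45 − $1,510.66 = $7,570.79

$7,570.79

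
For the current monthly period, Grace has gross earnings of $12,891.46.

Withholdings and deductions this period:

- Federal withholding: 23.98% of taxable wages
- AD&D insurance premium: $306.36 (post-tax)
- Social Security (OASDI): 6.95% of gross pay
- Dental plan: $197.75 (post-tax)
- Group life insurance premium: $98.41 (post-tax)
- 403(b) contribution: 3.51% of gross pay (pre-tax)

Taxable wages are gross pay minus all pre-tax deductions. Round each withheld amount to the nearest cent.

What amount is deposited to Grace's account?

$7,957.62

403(b) contribution: $12,891.46 × 0.0351 = $452.49
Taxable wages = $12,891.46 − $452.49 = $12,438.97
Federal withholding: $12,438.97 × 0.2398 = $2,982.87
Social Security (OASDI): $12,891.46 × 0.0695 = $895.96
Dental plan: $197.75
Group life insurance premium: $98.41
AD&D insurance premium: $306.36
Total deductions = $452.49 + $2,982.87 + $895.96 + $197.75 + $98.41 + $306.36 = $4,933.84
Net pay = $12,891.46 − $4,933.84 = $7,957.62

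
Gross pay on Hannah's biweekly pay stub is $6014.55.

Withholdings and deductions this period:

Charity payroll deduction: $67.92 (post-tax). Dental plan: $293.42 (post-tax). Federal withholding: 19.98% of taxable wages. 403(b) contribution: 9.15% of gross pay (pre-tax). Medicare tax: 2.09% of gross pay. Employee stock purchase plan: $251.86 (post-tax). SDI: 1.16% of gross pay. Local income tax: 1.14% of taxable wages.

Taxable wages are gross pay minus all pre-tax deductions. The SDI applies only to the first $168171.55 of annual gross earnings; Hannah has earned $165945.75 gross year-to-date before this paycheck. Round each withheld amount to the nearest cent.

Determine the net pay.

403(b) contribution: $6014.55 × 0.0915 = $550.33
Taxable wages = $6014.55 − $550.33 = $5464.22
Federal withholding: $5464.22 × 0.1998 = $1091.75
Local income tax: $5464.22 × 0.0114 = $62.29
SDI: only $168171.55 − $165945.75 = $2225.80 of this check is subject → $2225.80 × 0.0116 = $25.82
Medicare tax: $6014.55 × 0.0209 = $125.70
Charity payroll deduction: $67.92
Dental plan: $293.42
Employee stock purchase plan: $251.86
Total deductions = $550.33 + $1091.75 + $62.29 + $25.82 + $125.70 + $67.92 + $293.42 + $251.86 = $2469.09
Net pay = $6014.55 − $2469.09 = $3545.46

$3545.46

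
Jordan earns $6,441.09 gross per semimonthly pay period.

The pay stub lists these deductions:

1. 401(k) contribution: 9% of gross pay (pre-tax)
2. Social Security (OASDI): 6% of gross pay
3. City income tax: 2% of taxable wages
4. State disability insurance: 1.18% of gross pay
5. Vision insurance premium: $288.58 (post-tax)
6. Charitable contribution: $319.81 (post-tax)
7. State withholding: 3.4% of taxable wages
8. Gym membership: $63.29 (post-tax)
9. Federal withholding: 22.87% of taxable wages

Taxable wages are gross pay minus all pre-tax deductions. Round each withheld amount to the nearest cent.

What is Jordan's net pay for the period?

401(k) contribution: $6,441.09 × 0.09 = $579.70
Taxable wages = $6,441.09 − $579.70 = $5,861.39
Federal withholding: $5,861.39 × 0.2287 = $1,340.50
City income tax: $5,861.39 × 0.02 = $117.23
State withholding: $5,861.39 × 0.034 = $199.29
Social Security (OASDI): $6,441.09 × 0.06 = $386.47
State disability insurance: $6,441.09 × 0.0118 = $76.00
Gym membership: $63.29
Vision insurance premium: $288.58
Charitable contribution: $319.81
Total deductions = $579.70 + $1,340.50 + $117.23 + $199.29 + $386.47 + $76.00 + $63.29 + $288.58 + $319.81 = $3,370.87
Net pay = $6,441.09 − $3,370.87 = $3,070.22

$3,070.22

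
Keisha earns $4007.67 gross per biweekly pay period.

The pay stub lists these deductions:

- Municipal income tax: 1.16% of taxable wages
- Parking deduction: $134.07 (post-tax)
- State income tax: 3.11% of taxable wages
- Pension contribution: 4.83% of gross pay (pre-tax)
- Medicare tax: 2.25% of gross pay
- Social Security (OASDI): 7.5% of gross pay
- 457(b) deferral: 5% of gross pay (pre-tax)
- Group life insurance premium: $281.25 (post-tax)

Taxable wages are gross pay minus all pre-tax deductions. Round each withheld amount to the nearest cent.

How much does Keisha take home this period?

$2653.34

457(b) deferral: $4007.67 × 0.05 = $200.38
Pension contribution: $4007.67 × 0.0483 = $193.57
Pre-tax total = $200.38 + $193.57 = $393.95
Taxable wages = $4007.67 − $393.95 = $3613.72
Municipal income tax: $3613.72 × 0.0116 = $41.92
State income tax: $3613.72 × 0.0311 = $112.39
Medicare tax: $4007.67 × 0.0225 = $90.17
Social Security (OASDI): $4007.67 × 0.075 = $300.58
Group life insurance premium: $281.25
Parking deduction: $134.07
Total deductions = $200.38 + $193.57 + $41.92 + $112.39 + $90.17 + $300.58 + $281.25 + $134.07 = $1354.33
Net pay = $4007.67 − $1354.33 = $2653.34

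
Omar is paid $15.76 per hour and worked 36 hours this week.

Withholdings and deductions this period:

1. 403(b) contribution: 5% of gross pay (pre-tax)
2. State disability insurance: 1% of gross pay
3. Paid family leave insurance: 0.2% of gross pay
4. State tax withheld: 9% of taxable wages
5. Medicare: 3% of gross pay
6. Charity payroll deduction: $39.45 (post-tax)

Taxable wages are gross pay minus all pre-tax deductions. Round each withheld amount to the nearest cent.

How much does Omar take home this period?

Gross pay: 36 × $15.76 = $567.36
403(b) contribution: $567.36 × 0.05 = $28.37
Taxable wages = $567.36 − $28.37 = $538.99
State tax withheld: $538.99 × 0.09 = $48.51
Paid family leave insurance: $567.36 × 0.002 = $1.13
State disability insurance: $567.36 × 0.01 = $5.67
Medicare: $567.36 × 0.03 = $17.02
Charity payroll deduction: $39.45
Total deductions = $28.37 + $48.51 + $1.13 + $5.67 + $17.02 + $39.45 = $140.15
Net pay = $567.36 − $140.15 = $427.21

$427.21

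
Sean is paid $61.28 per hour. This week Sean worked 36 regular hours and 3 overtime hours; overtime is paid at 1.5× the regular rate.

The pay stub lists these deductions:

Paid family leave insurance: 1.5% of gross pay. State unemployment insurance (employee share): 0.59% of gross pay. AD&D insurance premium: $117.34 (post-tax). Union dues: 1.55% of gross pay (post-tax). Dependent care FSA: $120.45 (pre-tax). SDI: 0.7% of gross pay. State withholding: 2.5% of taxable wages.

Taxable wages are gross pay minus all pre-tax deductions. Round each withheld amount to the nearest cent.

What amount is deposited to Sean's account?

Regular pay: 36 × $61.28 = $2,206.08
Overtime pay: 3 × $61.28 × 1.5 = $275.76
Gross pay = $2,206.08 + $275.76 = $2,481.84
Dependent care FSA: $120.45
Taxable wages = $2,481.84 − $120.45 = $2,361.39
State withholding: $2,361.39 × 0.025 = $59.03
Paid family leave insurance: $2,481.84 × 0.015 = $37.23
State unemployment insurance (employee share): $2,481.84 × 0.0059 = $14.64
SDI: $2,481.84 × 0.007 = $17.37
AD&D insurance premium: $117.34
Union dues: $2,481.84 × 0.0155 = $38.47
Total deductions = $120.45 + $59.03 + $37.23 + $14.64 + $17.37 + $117.34 + $38.47 = $404.53
Net pay = $2,481.84 − $404.53 = $2,077.31

$2,077.31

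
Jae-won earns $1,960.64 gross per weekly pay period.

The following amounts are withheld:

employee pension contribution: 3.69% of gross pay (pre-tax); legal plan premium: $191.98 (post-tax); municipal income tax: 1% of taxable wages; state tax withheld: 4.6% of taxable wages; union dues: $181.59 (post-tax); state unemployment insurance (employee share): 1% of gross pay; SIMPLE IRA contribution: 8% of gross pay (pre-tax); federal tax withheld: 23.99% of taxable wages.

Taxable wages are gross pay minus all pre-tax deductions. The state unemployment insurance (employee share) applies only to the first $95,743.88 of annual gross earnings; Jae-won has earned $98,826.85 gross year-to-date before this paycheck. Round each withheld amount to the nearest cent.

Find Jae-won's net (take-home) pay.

SIMPLE IRA contribution: $1,960.64 × 0.08 = $156.85
Employee pension contribution: $1,960.64 × 0.0369 = $72.35
Pre-tax total = $156.85 + $72.35 = $229.20
Taxable wages = $1,960.64 − $229.20 = $1,731.44
Municipal income tax: $1,731.44 × 0.01 = $17.31
State tax withheld: $1,731.44 × 0.046 = $79.65
Federal tax withheld: $1,731.44 × 0.2399 = $415.37
State unemployment insurance (employee share): annual cap $95,743.88 already reached (YTD $98,826.85), so $0.00
Legal plan premium: $191.98
Union dues: $181.59
Total deductions = $156.85 + $72.35 + $17.31 + $79.65 + $415.37 + $0.00 + $191.98 + $181.59 = $1,115.10
Net pay = $1,960.64 − $1,115.10 = $845.54

$845.54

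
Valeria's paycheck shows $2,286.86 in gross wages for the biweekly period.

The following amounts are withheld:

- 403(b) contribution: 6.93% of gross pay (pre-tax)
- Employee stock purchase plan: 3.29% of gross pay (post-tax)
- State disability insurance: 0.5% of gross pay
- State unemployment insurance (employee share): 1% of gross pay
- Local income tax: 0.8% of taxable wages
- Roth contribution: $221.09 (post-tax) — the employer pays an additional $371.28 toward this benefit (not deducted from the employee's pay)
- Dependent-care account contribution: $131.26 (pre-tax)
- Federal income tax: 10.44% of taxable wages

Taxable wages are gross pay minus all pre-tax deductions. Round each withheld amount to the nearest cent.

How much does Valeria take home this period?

403(b) contribution: $2,286.86 × 0.0693 = $158.48
Dependent-care account contribution: $131.26
Pre-tax total = $158.48 + $131.26 = $289.74
Taxable wages = $2,286.86 − $289.74 = $1,997.12
Federal income tax: $1,997.12 × 0.1044 = $208.50
Local income tax: $1,997.12 × 0.008 = $15.98
State disability insurance: $2,286.86 × 0.005 = $11.43
State unemployment insurance (employee share): $2,286.86 × 0.01 = $22.87
Employee stock purchase plan: $2,286.86 × 0.0329 = $75.24
Roth contribution: $221.09
(Employer's $371.28 toward Roth contribution is not withheld from the employee.)
Total deductions = $158.48 + $131.26 + $208.50 + $15.98 + $11.43 + $22.87 + $75.24 + $221.09 = $844.85
Net pay = $2,286.86 − $844.85 = $1,442.01

$1,442.01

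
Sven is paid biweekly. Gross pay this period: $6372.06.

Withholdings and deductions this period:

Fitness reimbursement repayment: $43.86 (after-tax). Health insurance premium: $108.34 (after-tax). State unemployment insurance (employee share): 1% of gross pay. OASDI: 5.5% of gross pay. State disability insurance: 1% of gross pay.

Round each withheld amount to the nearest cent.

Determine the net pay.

$5741.96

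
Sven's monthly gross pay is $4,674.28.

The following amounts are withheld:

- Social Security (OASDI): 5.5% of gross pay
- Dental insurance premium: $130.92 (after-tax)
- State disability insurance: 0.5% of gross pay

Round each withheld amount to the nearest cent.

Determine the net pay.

$4,262.90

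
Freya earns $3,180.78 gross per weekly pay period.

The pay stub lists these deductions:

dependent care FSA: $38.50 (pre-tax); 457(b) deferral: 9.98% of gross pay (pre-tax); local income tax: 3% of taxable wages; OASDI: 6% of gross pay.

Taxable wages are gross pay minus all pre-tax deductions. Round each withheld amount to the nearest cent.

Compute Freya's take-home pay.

$2,549.24

Dependent care FSA: $38.50
457(b) deferral: $3,180.78 × 0.0998 = $317.44
Pre-tax total = $38.50 + $317.44 = $355.94
Taxable wages = $3,180.78 − $355.94 = $2,824.84
Local income tax: $2,824.84 × 0.03 = $84.75
OASDI: $3,180.78 × 0.06 = $190.85
Total deductions = $38.50 + $317.44 + $84.75 + $190.85 = $631.54
Net pay = $3,180.78 − $631.54 = $2,549.24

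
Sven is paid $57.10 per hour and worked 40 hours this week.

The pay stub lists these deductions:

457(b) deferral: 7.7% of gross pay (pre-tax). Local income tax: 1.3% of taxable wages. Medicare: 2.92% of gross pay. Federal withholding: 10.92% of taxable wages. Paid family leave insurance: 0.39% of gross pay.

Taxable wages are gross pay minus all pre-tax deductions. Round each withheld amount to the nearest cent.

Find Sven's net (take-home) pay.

Gross pay: 40 × $57.10 = $2284.00
457(b) deferral: $2284.00 × 0.077 = $175.87
Taxable wages = $2284.00 − $175.87 = $2108.13
Federal withholding: $2108.13 × 0.1092 = $230.21
Local income tax: $2108.13 × 0.013 = $27.41
Paid family leave insurance: $2284.00 × 0.0039 = $8.91
Medicare: $2284.00 × 0.0292 = $66.69
Total deductions = $175.87 + $230.21 + $27.41 + $8.91 + $66.69 = $509.09
Net pay = $2284.00 − $509.09 = $1774.91

$1774.91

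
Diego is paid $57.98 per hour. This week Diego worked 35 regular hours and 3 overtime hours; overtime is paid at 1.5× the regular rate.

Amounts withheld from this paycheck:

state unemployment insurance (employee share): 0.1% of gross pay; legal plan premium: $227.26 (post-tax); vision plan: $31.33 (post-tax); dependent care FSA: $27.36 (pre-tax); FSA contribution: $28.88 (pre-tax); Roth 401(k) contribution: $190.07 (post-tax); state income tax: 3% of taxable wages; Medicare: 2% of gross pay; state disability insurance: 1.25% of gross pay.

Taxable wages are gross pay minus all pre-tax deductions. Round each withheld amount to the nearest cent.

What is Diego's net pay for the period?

$1,641.57

Regular pay: 35 × $57.98 = $2,029.30
Overtime pay: 3 × $57.98 × 1.5 = $260.91
Gross pay = $2,029.30 + $260.91 = $2,290.21
Dependent care FSA: $27.36
FSA contribution: $28.88
Pre-tax total = $27.36 + $28.88 = $56.24
Taxable wages = $2,290.21 − $56.24 = $2,233.97
State income tax: $2,233.97 × 0.03 = $67.02
State unemployment insurance (employee share): $2,290.21 × 0.001 = $2.29
Medicare: $2,290.21 × 0.02 = $45.80
State disability insurance: $2,290.21 × 0.0125 = $28.63
Legal plan premium: $227.26
Vision plan: $31.33
Roth 401(k) contribution: $190.07
Total deductions = $27.36 + $28.88 + $67.02 + $2.29 + $45.80 + $28.63 + $227.26 + $31.33 + $190.07 = $648.64
Net pay = $2,290.21 − $648.64 = $1,641.57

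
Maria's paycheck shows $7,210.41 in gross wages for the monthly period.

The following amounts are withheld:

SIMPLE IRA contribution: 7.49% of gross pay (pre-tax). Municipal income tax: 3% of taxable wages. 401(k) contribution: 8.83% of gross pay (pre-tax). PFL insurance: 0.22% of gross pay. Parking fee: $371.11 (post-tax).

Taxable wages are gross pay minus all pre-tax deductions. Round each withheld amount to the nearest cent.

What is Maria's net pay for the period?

$5,465.69

401(k) contribution: $7,210.41 × 0.0883 = $636.68
SIMPLE IRA contribution: $7,210.41 × 0.0749 = $540.06
Pre-tax total = $636.68 + $540.06 = $1,176.74
Taxable wages = $7,210.41 − $1,176.74 = $6,033.67
Municipal income tax: $6,033.67 × 0.03 = $181.01
PFL insurance: $7,210.41 × 0.0022 = $15.86
Parking fee: $371.11
Total deductions = $636.68 + $540.06 + $181.01 + $15.86 + $371.11 = $1,744.72
Net pay = $7,210.41 − $1,744.72 = $5,465.69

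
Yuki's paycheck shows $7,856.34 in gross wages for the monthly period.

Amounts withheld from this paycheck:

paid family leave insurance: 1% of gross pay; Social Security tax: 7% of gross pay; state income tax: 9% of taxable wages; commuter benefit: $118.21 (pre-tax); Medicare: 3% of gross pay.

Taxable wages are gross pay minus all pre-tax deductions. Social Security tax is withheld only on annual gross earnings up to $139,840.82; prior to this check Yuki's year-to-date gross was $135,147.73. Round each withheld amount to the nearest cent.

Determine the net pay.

$6,398.93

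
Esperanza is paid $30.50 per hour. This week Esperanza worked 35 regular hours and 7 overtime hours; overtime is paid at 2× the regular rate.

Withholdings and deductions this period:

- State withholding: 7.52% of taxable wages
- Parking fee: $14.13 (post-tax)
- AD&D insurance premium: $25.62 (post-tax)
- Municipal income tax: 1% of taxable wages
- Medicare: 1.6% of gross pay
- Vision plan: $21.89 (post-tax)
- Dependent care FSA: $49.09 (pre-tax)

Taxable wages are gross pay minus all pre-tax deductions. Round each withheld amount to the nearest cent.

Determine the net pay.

Regular pay: 35 × $30.50 = $1,067.50
Overtime pay: 7 × $30.50 × 2 = $427.00
Gross pay = $1,067.50 + $427.00 = $1,494.50
Dependent care FSA: $49.09
Taxable wages = $1,494.50 − $49.09 = $1,445.41
State withholding: $1,445.41 × 0.0752 = $108.69
Municipal income tax: $1,445.41 × 0.01 = $14.45
Medicare: $1,494.50 × 0.016 = $23.91
Parking fee: $14.13
Vision plan: $21.89
AD&D insurance premium: $25.62
Total deductions = $49.09 + $108.69 + $14.45 + $23.91 + $14.13 + $21.89 + $25.62 = $257.78
Net pay = $1,494.50 − $257.78 = $1,236.72

$1,236.72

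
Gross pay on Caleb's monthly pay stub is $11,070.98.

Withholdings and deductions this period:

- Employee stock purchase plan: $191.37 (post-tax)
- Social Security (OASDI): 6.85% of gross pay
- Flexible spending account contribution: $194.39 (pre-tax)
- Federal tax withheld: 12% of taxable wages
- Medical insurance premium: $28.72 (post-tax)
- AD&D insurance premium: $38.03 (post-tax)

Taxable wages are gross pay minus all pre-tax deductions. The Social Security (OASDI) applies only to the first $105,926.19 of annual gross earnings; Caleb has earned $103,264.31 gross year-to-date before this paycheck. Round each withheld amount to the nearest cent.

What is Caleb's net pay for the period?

Flexible spending account contribution: $194.39
Taxable wages = $11,070.98 − $194.39 = $10,876.59
Federal tax withheld: $10,876.59 × 0.12 = $1,305.19
Social Security (OASDI): only $105,926.19 − $103,264.31 = $2,661.88 of this check is subject → $2,661.88 × 0.0685 = $182.34
AD&D insurance premium: $38.03
Employee stock purchase plan: $191.37
Medical insurance premium: $28.72
Total deductions = $194.39 + $1,305.19 + $182.34 + $38.03 + $191.37 + $28.72 = $1,940.04
Net pay = $11,070.98 − $1,940.04 = $9,130.94

$9,130.94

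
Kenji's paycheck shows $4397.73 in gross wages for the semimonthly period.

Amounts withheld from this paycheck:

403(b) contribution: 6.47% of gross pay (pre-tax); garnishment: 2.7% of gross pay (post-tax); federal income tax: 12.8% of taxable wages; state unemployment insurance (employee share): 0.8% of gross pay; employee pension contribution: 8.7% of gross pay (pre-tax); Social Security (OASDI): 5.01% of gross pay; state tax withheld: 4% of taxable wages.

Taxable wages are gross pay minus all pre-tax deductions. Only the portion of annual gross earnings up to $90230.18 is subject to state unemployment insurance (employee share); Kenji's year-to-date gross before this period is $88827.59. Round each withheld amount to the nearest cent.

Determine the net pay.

$2753.57

403(b) contribution: $4397.73 × 0.0647 = $284.53
Employee pension contribution: $4397.73 × 0.087 = $382.60
Pre-tax total = $284.53 + $382.60 = $667.13
Taxable wages = $4397.73 − $667.13 = $3730.60
Federal income tax: $3730.60 × 0.128 = $477.52
State tax withheld: $3730.60 × 0.04 = $149.22
State unemployment insurance (employee share): only $90230.18 − $88827.59 = $1402.59 of this check is subject → $1402.59 × 0.008 = $11.22
Social Security (OASDI): $4397.73 × 0.0501 = $220.33
Garnishment: $4397.73 × 0.027 = $118.74
Total deductions = $284.53 + $382.60 + $477.52 + $149.22 + $11.22 + $220.33 + $118.74 = $1644.16
Net pay = $4397.73 − $1644.16 = $2753.57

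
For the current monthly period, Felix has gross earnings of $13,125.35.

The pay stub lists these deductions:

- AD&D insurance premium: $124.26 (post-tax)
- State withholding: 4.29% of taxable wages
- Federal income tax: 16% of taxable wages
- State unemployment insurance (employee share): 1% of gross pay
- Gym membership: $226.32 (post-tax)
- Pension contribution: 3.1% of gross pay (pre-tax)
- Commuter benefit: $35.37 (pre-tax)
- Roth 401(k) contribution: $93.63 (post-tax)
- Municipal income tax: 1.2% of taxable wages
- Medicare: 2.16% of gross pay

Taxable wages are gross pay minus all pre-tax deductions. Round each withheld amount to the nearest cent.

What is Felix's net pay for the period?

$9,098.53

Commuter benefit: $35.37
Pension contribution: $13,125.35 × 0.031 = $406.89
Pre-tax total = $35.37 + $406.89 = $442.26
Taxable wages = $13,125.35 − $442.26 = $12,683.09
Federal income tax: $12,683.09 × 0.16 = $2,029.29
State withholding: $12,683.09 × 0.0429 = $544.10
Municipal income tax: $12,683.09 × 0.012 = $152.20
Medicare: $13,125.35 × 0.0216 = $283.51
State unemployment insurance (employee share): $13,125.35 × 0.01 = $131.25
Gym membership: $226.32
AD&D insurance premium: $124.26
Roth 401(k) contribution: $93.63
Total deductions = $35.37 + $406.89 + $2,029.29 + $544.10 + $152.20 + $283.51 + $131.25 + $226.32 + $124.26 + $93.63 = $4,026.82
Net pay = $13,125.35 − $4,026.82 = $9,098.53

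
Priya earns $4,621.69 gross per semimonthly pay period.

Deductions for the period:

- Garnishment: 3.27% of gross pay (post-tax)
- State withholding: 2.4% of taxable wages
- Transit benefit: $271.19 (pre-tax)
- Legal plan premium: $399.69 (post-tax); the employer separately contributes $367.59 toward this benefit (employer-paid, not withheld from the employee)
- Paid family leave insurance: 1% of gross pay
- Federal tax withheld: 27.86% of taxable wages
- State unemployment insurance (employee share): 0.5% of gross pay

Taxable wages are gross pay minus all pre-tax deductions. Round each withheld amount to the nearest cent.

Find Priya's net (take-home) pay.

Transit benefit: $271.19
Taxable wages = $4,621.69 − $271.19 = $4,350.50
Federal tax withheld: $4,350.50 × 0.2786 = $1,212.05
State withholding: $4,350.50 × 0.024 = $104.41
Paid family leave insurance: $4,621.69 × 0.01 = $46.22
State unemployment insurance (employee share): $4,621.69 × 0.005 = $23.11
Garnishment: $4,621.69 × 0.0327 = $151.13
Legal plan premium: $399.69
(Employer's $367.59 toward legal plan premium is not withheld from the employee.)
Total deductions = $271.19 + $1,212.05 + $104.41 + $46.22 + $23.11 + $151.13 + $399.69 = $2,207.80
Net pay = $4,621.69 − $2,207.80 = $2,413.89

$2,413.89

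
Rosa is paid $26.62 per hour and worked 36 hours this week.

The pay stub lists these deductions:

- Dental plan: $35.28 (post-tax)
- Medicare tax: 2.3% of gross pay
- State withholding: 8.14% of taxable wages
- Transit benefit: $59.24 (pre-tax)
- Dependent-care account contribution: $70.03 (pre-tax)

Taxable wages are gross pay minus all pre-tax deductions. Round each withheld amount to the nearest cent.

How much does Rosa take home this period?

Gross pay: 36 × $26.62 = $958.32
Transit benefit: $59.24
Dependent-care account contribution: $70.03
Pre-tax total = $59.24 + $70.03 = $129.27
Taxable wages = $958.32 − $129.27 = $829.05
State withholding: $829.05 × 0.0814 = $67.48
Medicare tax: $958.32 × 0.023 = $22.04
Dental plan: $35.28
Total deductions = $59.24 + $70.03 + $67.48 + $22.04 + $35.28 = $254.07
Net pay = $958.32 − $254.07 = $704.25

$704.25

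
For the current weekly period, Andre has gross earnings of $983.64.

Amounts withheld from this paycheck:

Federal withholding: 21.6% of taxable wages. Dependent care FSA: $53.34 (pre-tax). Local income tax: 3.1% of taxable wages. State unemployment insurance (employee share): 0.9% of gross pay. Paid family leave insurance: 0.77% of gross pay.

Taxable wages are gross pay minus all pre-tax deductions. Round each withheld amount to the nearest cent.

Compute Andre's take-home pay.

Dependent care FSA: $53.34
Taxable wages = $983.64 − $53.34 = $930.30
Federal withholding: $930.30 × 0.216 = $200.94
Local income tax: $930.30 × 0.031 = $28.84
State unemployment insurance (employee share): $983.64 × 0.009 = $8.85
Paid family leave insurance: $983.64 × 0.0077 = $7.57
Total deductions = $53.34 + $200.94 + $28.84 + $8.85 + $7.57 = $299.54
Net pay = $983.64 − $299.54 = $684.10

$684.10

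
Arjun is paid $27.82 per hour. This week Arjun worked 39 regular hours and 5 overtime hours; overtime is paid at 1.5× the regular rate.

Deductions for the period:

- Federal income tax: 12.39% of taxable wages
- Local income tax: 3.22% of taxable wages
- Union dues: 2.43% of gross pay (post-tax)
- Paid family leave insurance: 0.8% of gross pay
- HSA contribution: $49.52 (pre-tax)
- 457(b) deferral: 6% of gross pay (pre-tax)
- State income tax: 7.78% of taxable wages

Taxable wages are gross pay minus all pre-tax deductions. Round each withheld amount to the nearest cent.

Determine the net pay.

$851.86

Regular pay: 39 × $27.82 = $1084.98
Overtime pay: 5 × $27.82 × 1.5 = $208.65
Gross pay = $1084.98 + $208.65 = $1293.63
HSA contribution: $49.52
457(b) deferral: $1293.63 × 0.06 = $77.62
Pre-tax total = $49.52 + $77.62 = $127.14
Taxable wages = $1293.63 − $127.14 = $1166.49
Federal income tax: $1166.49 × 0.1239 = $144.53
State income tax: $1166.49 × 0.0778 = $90.75
Local income tax: $1166.49 × 0.0322 = $37.56
Paid family leave insurance: $1293.63 × 0.008 = $10.35
Union dues: $1293.63 × 0.0243 = $31.44
Total deductions = $49.52 + $77.62 + $144.53 + $90.75 + $37.56 + $10.35 + $31.44 = $441.77
Net pay = $1293.63 − $441.77 = $851.86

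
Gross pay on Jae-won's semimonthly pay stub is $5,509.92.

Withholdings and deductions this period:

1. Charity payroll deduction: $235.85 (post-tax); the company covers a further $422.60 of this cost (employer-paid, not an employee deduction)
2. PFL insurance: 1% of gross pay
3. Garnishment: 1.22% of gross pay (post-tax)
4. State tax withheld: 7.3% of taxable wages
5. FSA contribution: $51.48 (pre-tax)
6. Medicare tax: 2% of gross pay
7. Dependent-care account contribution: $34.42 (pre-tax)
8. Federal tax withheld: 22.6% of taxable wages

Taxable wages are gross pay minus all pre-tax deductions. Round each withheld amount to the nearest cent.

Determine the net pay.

FSA contribution: $51.48
Dependent-care account contribution: $34.42
Pre-tax total = $51.48 + $34.42 = $85.90
Taxable wages = $5,509.92 − $85.90 = $5,424.02
Federal tax withheld: $5,424.02 × 0.226 = $1,225.83
State tax withheld: $5,424.02 × 0.073 = $395.95
Medicare tax: $5,509.92 × 0.02 = $110.20
PFL insurance: $5,509.92 × 0.01 = $55.10
Charity payroll deduction: $235.85
Garnishment: $5,509.92 × 0.0122 = $67.22
(Employer's $422.60 toward charity payroll deduction is not withheld from the employee.)
Total deductions = $51.48 + $34.42 + $1,225.83 + $395.95 + $110.20 + $55.10 + $235.85 + $67.22 = $2,176.05
Net pay = $5,509.92 − $2,176.05 = $3,333.87

$3,333.87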